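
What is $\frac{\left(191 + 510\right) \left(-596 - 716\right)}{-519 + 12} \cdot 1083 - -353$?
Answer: $\frac{332075689}{169} \approx 1.9649 \cdot 10^{6}$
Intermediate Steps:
$\frac{\left(191 + 510\right) \left(-596 - 716\right)}{-519 + 12} \cdot 1083 - -353 = \frac{701 \left(-1312\right)}{-507} \cdot 1083 + \left(-24 + 377\right) = \left(-919712\right) \left(- \frac{1}{507}\right) 1083 + 353 = \frac{919712}{507} \cdot 1083 + 353 = \frac{332016032}{169} + 353 = \frac{332075689}{169}$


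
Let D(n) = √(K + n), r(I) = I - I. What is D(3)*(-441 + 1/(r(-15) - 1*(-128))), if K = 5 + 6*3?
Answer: -56447*√26/128 ≈ -2248.6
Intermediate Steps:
r(I) = 0
K = 23 (K = 5 + 18 = 23)
D(n) = √(23 + n)
D(3)*(-441 + 1/(r(-15) - 1*(-128))) = √(23 + 3)*(-441 + 1/(0 - 1*(-128))) = √26*(-441 + 1/(0 + 128)) = √26*(-441 + 1/128) = √26*(-56447/128) = -56447*√26/128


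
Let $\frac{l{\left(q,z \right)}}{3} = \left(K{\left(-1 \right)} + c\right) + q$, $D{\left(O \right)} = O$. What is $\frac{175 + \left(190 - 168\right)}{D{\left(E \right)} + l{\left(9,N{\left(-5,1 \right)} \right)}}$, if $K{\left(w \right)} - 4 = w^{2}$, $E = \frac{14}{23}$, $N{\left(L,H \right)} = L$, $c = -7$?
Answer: $\frac{4531}{497} \approx 9.1167$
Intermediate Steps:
$E = \frac{14}{23}$ ($E = 14 \cdot \frac{1}{23} = \frac{14}{23} \approx 0.6087$)
$K{\left(w \right)} = 4 + w^{2}$
$l{\left(q,z \right)} = -6 + 3 q$ ($l{\left(q,z \right)} = 3 \left(\left(\left(4 + \left(-1\right)^{2}\right) - 7\right) + q\right) = 3 \left(\left(\left(4 + 1\right) - 7\right) + q\right) = 3 \left(\left(5 - 7\right) + q\right) = 3 \left(-2 + q\right) = -6 + 3 q$)
$\frac{175 + \left(190 - 168\right)}{D{\left(E \right)} + l{\left(9,N{\left(-5,1 \right)} \right)}} = \frac{175 + \left(190 - 168\right)}{\frac{14}{23} + \left(-6 + 3 \cdot 9\right)} = \frac{175 + 22}{\frac{14}{23} + \left(-6 + 27\right)} = \frac{197}{\frac{14}{23} + 21} = \frac{197}{\frac{497}{23}} = 197 \cdot \frac{23}{497} = \frac{4531}{497}$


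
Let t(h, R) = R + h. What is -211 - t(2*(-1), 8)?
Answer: -217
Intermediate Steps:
-211 - t(2*(-1), 8) = -211 - (8 + 2*(-1)) = -211 - (8 - 2) = -211 - 1*6 = -211 - 6 = -217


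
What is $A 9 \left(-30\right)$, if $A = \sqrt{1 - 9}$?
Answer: $- 540 i \sqrt{2} \approx - 763.68 i$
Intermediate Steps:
$A = 2 i \sqrt{2}$ ($A = \sqrt{-8} = 2 i \sqrt{2} \approx 2.8284 i$)
$A 9 \left(-30\right) = 2 i \sqrt{2} \cdot 9 \left(-30\right) = 18 i \sqrt{2} \left(-30\right) = - 540 i \sqrt{2}$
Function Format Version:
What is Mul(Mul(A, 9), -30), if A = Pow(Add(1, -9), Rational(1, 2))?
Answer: Mul(-540, I, Pow(2, Rational(1, 2))) ≈ Mul(-763.68, I)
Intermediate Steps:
A = Mul(2, I, Pow(2, Rational(1, 2))) (A = Pow(-8, Rational(1, 2)) = Mul(2, I, Pow(2, Rational(1, 2))) ≈ Mul(2.8284, I))
Mul(Mul(A, 9), -30) = Mul(Mul(Mul(2, I, Pow(2, Rational(1, 2))), 9), -30) = Mul(Mul(18, I, Pow(2, Rational(1, 2))), -30) = Mul(-540, I, Pow(2, Rational(1, 2)))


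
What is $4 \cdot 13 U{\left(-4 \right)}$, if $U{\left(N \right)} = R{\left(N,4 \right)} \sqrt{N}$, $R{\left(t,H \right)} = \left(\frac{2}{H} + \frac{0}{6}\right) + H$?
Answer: $468 i \approx 468.0 i$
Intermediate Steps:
$R{\left(t,H \right)} = H + \frac{2}{H}$ ($R{\left(t,H \right)} = \left(\frac{2}{H} + 0 \cdot \frac{1}{6}\right) + H = \left(\frac{2}{H} + 0\right) + H = \frac{2}{H} + H = H + \frac{2}{H}$)
$U{\left(N \right)} = \frac{9 \sqrt{N}}{2}$ ($U{\left(N \right)} = \left(4 + \frac{2}{4}\right) \sqrt{N} = \left(4 + 2 \cdot \frac{1}{4}\right) \sqrt{N} = \left(4 + \frac{1}{2}\right) \sqrt{N} = \frac{9 \sqrt{N}}{2}$)
$4 \cdot 13 U{\left(-4 \right)} = 4 \cdot 13 \frac{9 \sqrt{-4}}{2} = 52 \frac{9 \cdot 2 i}{2} = 52 \cdot 9 i = 468 i$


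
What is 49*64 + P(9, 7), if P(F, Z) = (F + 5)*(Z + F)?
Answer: 3360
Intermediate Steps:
P(F, Z) = (5 + F)*(F + Z)
49*64 + P(9, 7) = 49*64 + (9² + 5*9 + 5*7 + 9*7) = 3136 + (81 + 45 + 35 + 63) = 3136 + 224 = 3360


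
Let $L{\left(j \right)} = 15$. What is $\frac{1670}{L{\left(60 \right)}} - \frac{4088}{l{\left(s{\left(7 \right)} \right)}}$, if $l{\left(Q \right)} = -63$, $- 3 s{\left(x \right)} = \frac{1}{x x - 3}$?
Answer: $\frac{1586}{9} \approx 176.22$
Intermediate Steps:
$s{\left(x \right)} = - \frac{1}{3 \left(-3 + x^{2}\right)}$ ($s{\left(x \right)} = - \frac{1}{3 \left(x x - 3\right)} = - \frac{1}{3 \left(x^{2} - 3\right)} = - \frac{1}{3 \left(-3 + x^{2}\right)}$)
$\frac{1670}{L{\left(60 \right)}} - \frac{4088}{l{\left(s{\left(7 \right)} \right)}} = \frac{1670}{15} - \frac{4088}{-63} = 1670 \cdot \frac{1}{15} - - \frac{584}{9} = \frac{334}{3} + \frac{584}{9} = \frac{1586}{9}$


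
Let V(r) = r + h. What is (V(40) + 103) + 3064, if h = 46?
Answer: 3253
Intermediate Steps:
V(r) = 46 + r (V(r) = r + 46 = 46 + r)
(V(40) + 103) + 3064 = ((46 + 40) + 103) + 3064 = (86 + 103) + 3064 = 189 + 3064 = 3253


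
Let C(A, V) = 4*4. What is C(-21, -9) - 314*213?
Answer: -66866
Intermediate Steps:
C(A, V) = 16
C(-21, -9) - 314*213 = 16 - 314*213 = 16 - 66882 = -66866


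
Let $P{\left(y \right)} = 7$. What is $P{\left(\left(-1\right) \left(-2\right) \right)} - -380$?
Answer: $387$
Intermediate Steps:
$P{\left(\left(-1\right) \left(-2\right) \right)} - -380 = 7 - -380 = 7 + 380 = 387$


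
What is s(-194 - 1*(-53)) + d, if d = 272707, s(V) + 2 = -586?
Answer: 272119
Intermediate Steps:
s(V) = -588 (s(V) = -2 - 586 = -588)
s(-194 - 1*(-53)) + d = -588 + 272707 = 272119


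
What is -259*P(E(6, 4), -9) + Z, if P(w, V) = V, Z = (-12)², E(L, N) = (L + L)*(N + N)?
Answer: 2475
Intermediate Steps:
E(L, N) = 4*L*N (E(L, N) = (2*L)*(2*N) = 4*L*N)
Z = 144
-259*P(E(6, 4), -9) + Z = -259*(-9) + 144 = 2331 + 144 = 2475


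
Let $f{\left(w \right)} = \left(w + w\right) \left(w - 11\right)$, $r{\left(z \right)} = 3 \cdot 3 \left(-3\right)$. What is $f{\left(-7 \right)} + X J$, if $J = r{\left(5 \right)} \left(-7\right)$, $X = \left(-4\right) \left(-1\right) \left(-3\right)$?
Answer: $-2016$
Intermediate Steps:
$r{\left(z \right)} = -27$ ($r{\left(z \right)} = 9 \left(-3\right) = -27$)
$f{\left(w \right)} = 2 w \left(-11 + w\right)$
$X = -12$ ($X = 4 \left(-3\right) = -12$)
$J = 189$ ($J = \left(-27\right) \left(-7\right) = 189$)
$f{\left(-7 \right)} + X J = 2 \left(-7\right) \left(-11 - 7\right) - 2268 = 2 \left(-7\right) \left(-18\right) - 2268 = 252 - 2268 = -2016$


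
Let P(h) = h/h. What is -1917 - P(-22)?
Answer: -1918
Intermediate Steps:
P(h) = 1
-1917 - P(-22) = -1917 - 1*1 = -1917 - 1 = -1918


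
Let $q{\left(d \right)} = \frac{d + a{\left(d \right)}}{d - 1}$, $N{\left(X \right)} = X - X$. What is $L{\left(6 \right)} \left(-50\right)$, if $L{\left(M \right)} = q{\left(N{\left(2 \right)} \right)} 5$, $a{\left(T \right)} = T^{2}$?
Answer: $0$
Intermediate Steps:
$N{\left(X \right)} = 0$
$q{\left(d \right)} = \frac{d + d^{2}}{-1 + d}$ ($q{\left(d \right)} = \frac{d + d^{2}}{d - 1} = \frac{d + d^{2}}{-1 + d}$)
$L{\left(M \right)} = 0$ ($L{\left(M \right)} = \frac{0 \left(1 + 0\right)}{-1 + 0} \cdot 5 = 0 \frac{1}{-1} \cdot 1 \cdot 5 = 0 \left(-1\right) 1 \cdot 5 = 0 \cdot 5 = 0$)
$L{\left(6 \right)} \left(-50\right) = 0 \left(-50\right) = 0$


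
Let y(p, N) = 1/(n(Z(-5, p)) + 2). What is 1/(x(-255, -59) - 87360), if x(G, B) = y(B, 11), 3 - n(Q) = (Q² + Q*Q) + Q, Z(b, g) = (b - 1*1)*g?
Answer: -250981/21925700161 ≈ -1.1447e-5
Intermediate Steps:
Z(b, g) = g*(-1 + b) (Z(b, g) = (b - 1)*g = (-1 + b)*g = g*(-1 + b))
n(Q) = 3 - Q - 2*Q² (n(Q) = 3 - ((Q² + Q*Q) + Q) = 3 - ((Q² + Q²) + Q) = 3 - (2*Q² + Q) = 3 - (Q + 2*Q²) = 3 + (-Q - 2*Q²) = 3 - Q - 2*Q²)
y(p, N) = 1/(5 - 72*p² + 6*p) (y(p, N) = 1/((3 - p*(-1 - 5) - 2*p²*(-1 - 5)²) + 2) = 1/((3 - p*(-6) - 2*36*p²) + 2) = 1/((3 - (-6)*p - 2*36*p²) + 2) = 1/((3 + 6*p - 72*p²) + 2) = 1/((3 - 72*p² + 6*p) + 2) = 1/(5 - 72*p² + 6*p))
x(G, B) = 1/(5 - 72*B² + 6*B)
1/(x(-255, -59) - 87360) = 1/(1/(5 - 72*(-59)² + 6*(-59)) - 87360) = 1/(1/(5 - 72*3481 - 354) - 87360) = 1/(1/(5 - 250632 - 354) - 87360) = 1/(1/(-250981) - 87360) = 1/(-1/250981 - 87360) = 1/(-21925700161/250981) = -250981/21925700161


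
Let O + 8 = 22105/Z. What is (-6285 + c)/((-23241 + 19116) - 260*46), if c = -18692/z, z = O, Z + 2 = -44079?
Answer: 1531360553/6027902005 ≈ 0.25405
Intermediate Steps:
Z = -44081 (Z = -2 - 44079 = -44081)
O = -374753/44081 (O = -8 + 22105/(-44081) = -8 + 22105*(-1/44081) = -8 - 22105/44081 = -374753/44081 ≈ -8.5015)
z = -374753/44081 ≈ -8.5015
c = 823962052/374753 (c = -18692/(-374753/44081) = -18692*(-44081/374753) = 823962052/374753 ≈ 2198.7)
(-6285 + c)/((-23241 + 19116) - 260*46) = (-6285 + 823962052/374753)/((-23241 + 19116) - 260*46) = -1531360553/(374753*(-4125 - 11960)) = -1531360553/374753/(-16085) = -1531360553/374753*(-1/16085) = 1531360553/6027902005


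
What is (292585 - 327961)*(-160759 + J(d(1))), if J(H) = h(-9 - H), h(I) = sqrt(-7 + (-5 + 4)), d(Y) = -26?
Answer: 5687010384 - 70752*I*sqrt(2) ≈ 5.687e+9 - 1.0006e+5*I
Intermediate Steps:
h(I) = 2*I*sqrt(2) (h(I) = sqrt(-7 - 1) = sqrt(-8) = 2*I*sqrt(2))
J(H) = 2*I*sqrt(2)
(292585 - 327961)*(-160759 + J(d(1))) = (292585 - 327961)*(-160759 + 2*I*sqrt(2)) = -35376*(-160759 + 2*I*sqrt(2)) = 5687010384 - 70752*I*sqrt(2)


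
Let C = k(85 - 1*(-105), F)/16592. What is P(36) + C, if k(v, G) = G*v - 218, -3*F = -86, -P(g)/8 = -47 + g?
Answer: 2197987/24888 ≈ 88.315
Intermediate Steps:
P(g) = 376 - 8*g (P(g) = -8*(-47 + g) = 376 - 8*g)
F = 86/3 (F = -1/3*(-86) = 86/3 ≈ 28.667)
k(v, G) = -218 + G*v
C = 7843/24888 (C = (-218 + 86*(85 - 1*(-105))/3)/16592 = (-218 + 86*(85 + 105)/3)*(1/16592) = (-218 + (86/3)*190)*(1/16592) = (-218 + 16340/3)*(1/16592) = (15686/3)*(1/16592) = 7843/24888 ≈ 0.31513)
P(36) + C = (376 - 8*36) + 7843/24888 = (376 - 288) + 7843/24888 = 88 + 7843/24888 = 2197987/24888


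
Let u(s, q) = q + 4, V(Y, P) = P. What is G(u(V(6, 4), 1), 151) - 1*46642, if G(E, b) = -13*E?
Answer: -46707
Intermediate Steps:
u(s, q) = 4 + q
G(u(V(6, 4), 1), 151) - 1*46642 = -13*(4 + 1) - 1*46642 = -13*5 - 46642 = -65 - 46642 = -46707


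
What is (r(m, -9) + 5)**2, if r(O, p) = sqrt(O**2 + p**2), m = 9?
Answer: 187 + 90*sqrt(2) ≈ 314.28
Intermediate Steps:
(r(m, -9) + 5)**2 = (sqrt(9**2 + (-9)**2) + 5)**2 = (sqrt(81 + 81) + 5)**2 = (sqrt(162) + 5)**2 = (9*sqrt(2) + 5)**2 = (5 + 9*sqrt(2))**2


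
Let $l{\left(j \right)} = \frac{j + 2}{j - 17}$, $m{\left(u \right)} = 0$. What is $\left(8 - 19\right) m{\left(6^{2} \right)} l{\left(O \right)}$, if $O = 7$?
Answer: $0$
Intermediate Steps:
$l{\left(j \right)} = \frac{2 + j}{-17 + j}$
$\left(8 - 19\right) m{\left(6^{2} \right)} l{\left(O \right)} = \left(8 - 19\right) 0 \frac{2 + 7}{-17 + 7} = \left(-11\right) 0 \frac{1}{-10} \cdot 9 = 0 \left(\left(- \frac{1}{10}\right) 9\right) = 0 \left(- \frac{9}{10}\right) = 0$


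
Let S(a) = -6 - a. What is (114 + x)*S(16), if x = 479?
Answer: -13046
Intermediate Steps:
(114 + x)*S(16) = (114 + 479)*(-6 - 1*16) = 593*(-6 - 16) = 593*(-22) = -13046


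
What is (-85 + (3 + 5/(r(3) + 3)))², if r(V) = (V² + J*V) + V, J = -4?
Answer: 58081/9 ≈ 6453.4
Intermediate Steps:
r(V) = V² - 3*V (r(V) = (V² - 4*V) + V = V² - 3*V)
(-85 + (3 + 5/(r(3) + 3)))² = (-85 + (3 + 5/(3*(-3 + 3) + 3)))² = (-85 + (3 + 5/(3*0 + 3)))² = (-85 + (3 + 5/(0 + 3)))² = (-85 + (3 + 5/3))² = (-85 + 14/3)² = (-241/3)² = 58081/9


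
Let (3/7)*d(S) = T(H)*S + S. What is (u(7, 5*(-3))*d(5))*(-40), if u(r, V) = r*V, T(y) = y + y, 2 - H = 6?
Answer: -343000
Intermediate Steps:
H = -4 (H = 2 - 1*6 = 2 - 6 = -4)
T(y) = 2*y
d(S) = -49*S/3 (d(S) = 7*((2*(-4))*S + S)/3 = 7*(-8*S + S)/3 = 7*(-7*S)/3 = -49*S/3)
u(r, V) = V*r
(u(7, 5*(-3))*d(5))*(-40) = (((5*(-3))*7)*(-49/3*5))*(-40) = (-15*7*(-245/3))*(-40) = -105*(-245/3)*(-40) = 8575*(-40) = -343000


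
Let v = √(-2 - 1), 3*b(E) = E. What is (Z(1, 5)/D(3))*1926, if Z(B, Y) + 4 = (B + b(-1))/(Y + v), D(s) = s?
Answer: 428*(-6*√3 + 29*I)/(√3 - 5*I) ≈ -2491.6 - 26.476*I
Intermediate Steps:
b(E) = E/3
v = I*√3 (v = √(-3) = I*√3 ≈ 1.732*I)
Z(B, Y) = -4 + (-⅓ + B)/(Y + I*√3) (Z(B, Y) = -4 + (B + (⅓)*(-1))/(Y + I*√3) = -4 + (B - ⅓)/(Y + I*√3) = -4 + (-⅓ + B)/(Y + I*√3))
(Z(1, 5)/D(3))*1926 = (((-⅓ + 1 - 4*5 - 4*I*√3)/(5 + I*√3))/3)*1926 = (((-⅓ + 1 - 20 - 4*I*√3)/(5 + I*√3))*(⅓))*1926 = (((-58/3 - 4*I*√3)/(5 + I*√3))*(⅓))*1926 = ((-58/3 - 4*I*√3)/(3*(5 + I*√3)))*1926 = 642*(-58/3 - 4*I*√3)/(5 + I*√3)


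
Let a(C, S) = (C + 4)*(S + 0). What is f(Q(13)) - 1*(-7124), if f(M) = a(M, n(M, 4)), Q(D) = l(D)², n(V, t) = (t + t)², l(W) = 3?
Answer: 7956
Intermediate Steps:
n(V, t) = 4*t² (n(V, t) = (2*t)² = 4*t²)
a(C, S) = S*(4 + C) (a(C, S) = (4 + C)*S = S*(4 + C))
Q(D) = 9 (Q(D) = 3² = 9)
f(M) = 256 + 64*M (f(M) = (4*4²)*(4 + M) = (4*16)*(4 + M) = 64*(4 + M) = 256 + 64*M)
f(Q(13)) - 1*(-7124) = (256 + 64*9) - 1*(-7124) = (256 + 576) + 7124 = 832 + 7124 = 7956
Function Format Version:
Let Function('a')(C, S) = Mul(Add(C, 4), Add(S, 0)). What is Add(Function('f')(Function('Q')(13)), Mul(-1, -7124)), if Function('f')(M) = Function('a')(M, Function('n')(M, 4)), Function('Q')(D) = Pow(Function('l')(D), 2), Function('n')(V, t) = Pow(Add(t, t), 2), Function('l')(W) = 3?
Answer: 7956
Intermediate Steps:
Function('n')(V, t) = Mul(4, Pow(t, 2)) (Function('n')(V, t) = Pow(Mul(2, t), 2) = Mul(4, Pow(t, 2)))
Function('a')(C, S) = Mul(S, Add(4, C)) (Function('a')(C, S) = Mul(Add(4, C), S) = Mul(S, Add(4, C)))
Function('Q')(D) = 9 (Function('Q')(D) = Pow(3, 2) = 9)
Function('f')(M) = Add(256, Mul(64, M)) (Function('f')(M) = Mul(Mul(4, Pow(4, 2)), Add(4, M)) = Mul(Mul(4, 16), Add(4, M)) = Mul(64, Add(4, M)) = Add(256, Mul(64, M)))
Add(Function('f')(Function('Q')(13)), Mul(-1, -7124)) = Add(Add(256, Mul(64, 9)), Mul(-1, -7124)) = Add(Add(256, 576), 7124) = Add(832, 7124) = 7956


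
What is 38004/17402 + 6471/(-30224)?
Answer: 518012277/262979024 ≈ 1.9698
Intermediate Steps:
38004/17402 + 6471/(-30224) = 38004*(1/17402) + 6471*(-1/30224) = 19002/8701 - 6471/30224 = 518012277/262979024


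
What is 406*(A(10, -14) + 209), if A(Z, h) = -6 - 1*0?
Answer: 82418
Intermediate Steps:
A(Z, h) = -6 (A(Z, h) = -6 + 0 = -6)
406*(A(10, -14) + 209) = 406*(-6 + 209) = 406*203 = 82418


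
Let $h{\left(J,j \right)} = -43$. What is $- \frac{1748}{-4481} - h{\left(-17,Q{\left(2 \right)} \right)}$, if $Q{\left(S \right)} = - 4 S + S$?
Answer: $\frac{194431}{4481} \approx 43.39$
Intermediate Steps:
$Q{\left(S \right)} = - 3 S$
$- \frac{1748}{-4481} - h{\left(-17,Q{\left(2 \right)} \right)} = - \frac{1748}{-4481} - -43 = \left(-1748\right) \left(- \frac{1}{4481}\right) + 43 = \frac{1748}{4481} + 43 = \frac{194431}{4481}$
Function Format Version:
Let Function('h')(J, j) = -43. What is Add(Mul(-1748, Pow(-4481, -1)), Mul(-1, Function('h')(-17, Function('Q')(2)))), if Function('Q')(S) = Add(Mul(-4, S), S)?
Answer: Rational(194431, 4481) ≈ 43.390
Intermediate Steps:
Function('Q')(S) = Mul(-3, S)
Add(Mul(-1748, Pow(-4481, -1)), Mul(-1, Function('h')(-17, Function('Q')(2)))) = Add(Mul(-1748, Pow(-4481, -1)), Mul(-1, -43)) = Add(Mul(-1748, Rational(-1, 4481)), 43) = Add(Rational(1748, 4481), 43) = Rational(194431, 4481)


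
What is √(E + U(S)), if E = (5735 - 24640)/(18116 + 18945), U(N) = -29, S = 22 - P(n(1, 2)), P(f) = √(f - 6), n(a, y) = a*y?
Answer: I*√40532652114/37061 ≈ 5.4323*I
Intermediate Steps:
P(f) = √(-6 + f)
S = 22 - 2*I (S = 22 - √(-6 + 1*2) = 22 - √(-6 + 2) = 22 - √(-4) = 22 - 2*I ≈ 22.0 - 2.0*I)
E = -18905/37061 ≈ -0.51011
√(E + U(S)) = √(-18905/37061 - 29) = √(-1093674/37061) = I*√40532652114/37061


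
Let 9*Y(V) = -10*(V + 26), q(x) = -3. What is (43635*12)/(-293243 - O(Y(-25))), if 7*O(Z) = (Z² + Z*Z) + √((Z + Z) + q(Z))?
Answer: -1763000717582205/987334787243308 + 286289235*I*√47/987334787243308 ≈ -1.7856 + 1.9879e-6*I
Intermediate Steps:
Y(V) = -260/9 - 10*V/9 (Y(V) = (-10*(V + 26))/9 = (-10*(26 + V))/9 = (-260 - 10*V)/9 = -260/9 - 10*V/9)
O(Z) = √(-3 + 2*Z)/7 + 2*Z²/7 (O(Z) = ((Z² + Z*Z) + √((Z + Z) - 3))/7 = ((Z² + Z²) + √(2*Z - 3))/7 = (2*Z² + √(-3 + 2*Z))/7 = (√(-3 + 2*Z) + 2*Z²)/7 = √(-3 + 2*Z)/7 + 2*Z²/7)
(43635*12)/(-293243 - O(Y(-25))) = (43635*12)/(-293243 - (√(-3 + 2*(-260/9 - 10/9*(-25)))/7 + 2*(-260/9 - 10/9*(-25))²/7)) = 523620/(-293243 - (√(-3 + 2*(-260/9 + 250/9))/7 + 2*(-260/9 + 250/9)²/7)) = 523620/(-293243 - (√(-3 + 2*(-10/9))/7 + 2*(-10/9)²/7)) = 523620/(-293243 - (√(-3 - 20/9)/7 + (2/7)*(100/81))) = 523620/(-293243 - (√(-47/9)/7 + 200/567)) = 523620/(-293243 - ((I*√47/3)/7 + 200/567)) = 523620/(-293243 - (I*√47/21 + 200/567)) = 523620/(-293243 - (200/567 + I*√47/21)) = 523620/(-293243 + (-200/567 - I*√47/21)) = 523620/(-166268981/567 - I*√47/21)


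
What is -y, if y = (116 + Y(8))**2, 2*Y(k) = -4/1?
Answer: -12996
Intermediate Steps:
Y(k) = -2 (Y(k) = (-4/1)/2 = (-4*1)/2 = (1/2)*(-4) = -2)
y = 12996 (y = (116 - 2)**2 = 114**2 = 12996)
-y = -1*12996 = -12996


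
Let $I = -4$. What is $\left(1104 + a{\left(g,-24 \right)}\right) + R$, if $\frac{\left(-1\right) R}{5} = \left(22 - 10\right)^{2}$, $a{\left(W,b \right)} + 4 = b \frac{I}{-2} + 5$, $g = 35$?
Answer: $337$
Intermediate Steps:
$a{\left(W,b \right)} = 1 + 2 b$ ($a{\left(W,b \right)} = -4 + \left(b \left(- \frac{4}{-2}\right) + 5\right) = -4 + \left(b \left(\left(-4\right) \left(- \frac{1}{2}\right)\right) + 5\right) = -4 + \left(b 2 + 5\right) = -4 + \left(2 b + 5\right) = -4 + \left(5 + 2 b\right) = 1 + 2 b$)
$R = -720$ ($R = - 5 \left(22 - 10\right)^{2} = - 5 \cdot 12^{2} = \left(-5\right) 144 = -720$)
$\left(1104 + a{\left(g,-24 \right)}\right) + R = \left(1104 + \left(1 + 2 \left(-24\right)\right)\right) - 720 = \left(1104 + \left(1 - 48\right)\right) - 720 = \left(1104 - 47\right) - 720 = 1057 - 720 = 337$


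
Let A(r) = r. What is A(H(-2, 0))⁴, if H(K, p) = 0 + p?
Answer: 0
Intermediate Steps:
H(K, p) = p
A(H(-2, 0))⁴ = 0⁴ = 0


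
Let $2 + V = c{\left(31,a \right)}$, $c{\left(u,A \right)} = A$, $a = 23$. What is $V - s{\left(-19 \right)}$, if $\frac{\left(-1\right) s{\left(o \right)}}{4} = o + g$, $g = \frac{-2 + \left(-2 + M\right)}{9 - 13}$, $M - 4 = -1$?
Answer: $-54$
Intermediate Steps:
$M = 3$ ($M = 4 - 1 = 3$)
$V = 21$ ($V = -2 + 23 = 21$)
$g = \frac{1}{4}$ ($g = \frac{-2 + \left(-2 + 3\right)}{9 - 13} = \frac{-2 + 1}{-4} = \left(-1\right) \left(- \frac{1}{4}\right) = \frac{1}{4} \approx 0.25$)
$s{\left(o \right)} = -1 - 4 o$ ($s{\left(o \right)} = - 4 \left(o + \frac{1}{4}\right) = - 4 \left(\frac{1}{4} + o\right) = -1 - 4 o$)
$V - s{\left(-19 \right)} = 21 - \left(-1 - -76\right) = 21 - \left(-1 + 76\right) = 21 - 75 = -54$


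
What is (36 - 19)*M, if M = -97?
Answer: -1649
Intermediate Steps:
(36 - 19)*M = (36 - 19)*(-97) = 17*(-97) = -1649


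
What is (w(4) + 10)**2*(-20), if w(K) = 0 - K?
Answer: -720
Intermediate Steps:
w(K) = -K
(w(4) + 10)**2*(-20) = (-1*4 + 10)**2*(-20) = (-4 + 10)**2*(-20) = 6**2*(-20) = 36*(-20) = -720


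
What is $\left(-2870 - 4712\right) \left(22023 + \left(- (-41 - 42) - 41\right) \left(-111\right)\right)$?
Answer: $-131631102$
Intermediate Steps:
$\left(-2870 - 4712\right) \left(22023 + \left(- (-41 - 42) - 41\right) \left(-111\right)\right) = - 7582 \left(22023 + \left(\left(-1\right) \left(-83\right) - 41\right) \left(-111\right)\right) = - 7582 \left(22023 + \left(83 - 41\right) \left(-111\right)\right) = - 7582 \left(22023 + 42 \left(-111\right)\right) = - 7582 \left(22023 - 4662\right) = \left(-7582\right) 17361 = -131631102$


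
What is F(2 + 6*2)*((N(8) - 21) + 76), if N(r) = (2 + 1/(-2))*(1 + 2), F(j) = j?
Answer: 833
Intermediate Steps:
N(r) = 9/2 (N(r) = (2 - 1/2)*3 = (3/2)*3 = 9/2)
F(2 + 6*2)*((N(8) - 21) + 76) = (2 + 6*2)*((9/2 - 21) + 76) = (2 + 12)*(-33/2 + 76) = 14*(119/2) = 833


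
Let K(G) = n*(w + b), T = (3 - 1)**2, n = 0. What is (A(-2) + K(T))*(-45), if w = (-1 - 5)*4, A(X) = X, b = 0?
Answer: 90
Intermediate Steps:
T = 4 (T = 2**2 = 4)
w = -24 (w = -6*4 = -24)
K(G) = 0 (K(G) = 0*(-24 + 0) = 0*(-24) = 0)
(A(-2) + K(T))*(-45) = (-2 + 0)*(-45) = -2*(-45) = 90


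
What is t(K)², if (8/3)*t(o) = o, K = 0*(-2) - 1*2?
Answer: 9/16 ≈ 0.56250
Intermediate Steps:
K = -2 (K = 0 - 2 = -2)
t(o) = 3*o/8
t(K)² = ((3/8)*(-2))² = (-¾)² = 9/16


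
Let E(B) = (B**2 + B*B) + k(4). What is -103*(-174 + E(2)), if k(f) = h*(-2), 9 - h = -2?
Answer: 19364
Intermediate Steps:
h = 11 (h = 9 - 1*(-2) = 9 + 2 = 11)
k(f) = -22 (k(f) = 11*(-2) = -22)
E(B) = -22 + 2*B**2 (E(B) = (B**2 + B*B) - 22 = (B**2 + B**2) - 22 = 2*B**2 - 22 = -22 + 2*B**2)
-103*(-174 + E(2)) = -103*(-174 + (-22 + 2*2**2)) = -103*(-174 + (-22 + 2*4)) = -103*(-174 + (-22 + 8)) = -103*(-174 - 14) = -103*(-188) = 19364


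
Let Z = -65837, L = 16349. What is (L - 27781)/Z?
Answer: 11432/65837 ≈ 0.17364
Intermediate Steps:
(L - 27781)/Z = (16349 - 27781)/(-65837) = -11432*(-1/65837) = 11432/65837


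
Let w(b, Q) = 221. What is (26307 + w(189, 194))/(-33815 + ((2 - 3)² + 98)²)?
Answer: -13264/12007 ≈ -1.1047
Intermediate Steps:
(26307 + w(189, 194))/(-33815 + ((2 - 3)² + 98)²) = (26307 + 221)/(-33815 + ((2 - 3)² + 98)²) = 26528/(-33815 + ((-1)² + 98)²) = 26528/(-33815 + (1 + 98)²) = 26528/(-33815 + 99²) = 26528/(-33815 + 9801) = 26528/(-24014) = 26528*(-1/24014) = -13264/12007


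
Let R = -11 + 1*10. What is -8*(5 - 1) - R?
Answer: -31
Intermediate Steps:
R = -1 (R = -11 + 10 = -1)
-8*(5 - 1) - R = -8*(5 - 1) - 1*(-1) = -8*4 + 1 = -32 + 1 = -31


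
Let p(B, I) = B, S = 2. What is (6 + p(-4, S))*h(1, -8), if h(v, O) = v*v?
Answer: 2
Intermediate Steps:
h(v, O) = v²
(6 + p(-4, S))*h(1, -8) = (6 - 4)*1² = 2*1 = 2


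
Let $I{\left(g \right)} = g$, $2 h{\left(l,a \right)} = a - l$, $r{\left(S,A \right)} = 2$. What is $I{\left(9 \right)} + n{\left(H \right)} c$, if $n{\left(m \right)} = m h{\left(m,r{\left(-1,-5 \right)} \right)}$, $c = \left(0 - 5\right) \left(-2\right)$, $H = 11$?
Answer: $-486$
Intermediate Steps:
$h{\left(l,a \right)} = \frac{a}{2} - \frac{l}{2}$ ($h{\left(l,a \right)} = \frac{a - l}{2} = \frac{a}{2} - \frac{l}{2}$)
$c = 10$ ($c = \left(-5\right) \left(-2\right) = 10$)
$n{\left(m \right)} = m \left(1 - \frac{m}{2}\right)$ ($n{\left(m \right)} = m \left(\frac{1}{2} \cdot 2 - \frac{m}{2}\right) = m \left(1 - \frac{m}{2}\right)$)
$I{\left(9 \right)} + n{\left(H \right)} c = 9 + \frac{1}{2} \cdot 11 \left(2 - 11\right) 10 = 9 + \frac{1}{2} \cdot 11 \left(-9\right) 10 = 9 - 495 = -486$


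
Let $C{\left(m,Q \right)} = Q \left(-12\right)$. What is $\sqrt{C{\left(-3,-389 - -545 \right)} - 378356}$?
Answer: $2 i \sqrt{95057} \approx 616.63 i$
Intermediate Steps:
$C{\left(m,Q \right)} = - 12 Q$
$\sqrt{C{\left(-3,-389 - -545 \right)} - 378356} = \sqrt{- 12 \left(-389 - -545\right) - 378356} = \sqrt{- 12 \left(-389 + 545\right) - 378356} = \sqrt{\left(-12\right) 156 - 378356} = \sqrt{-1872 - 378356} = \sqrt{-380228} = 2 i \sqrt{95057}$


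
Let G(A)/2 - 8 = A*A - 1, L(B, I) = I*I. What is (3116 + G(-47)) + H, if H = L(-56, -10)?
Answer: 7648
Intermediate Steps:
L(B, I) = I²
G(A) = 14 + 2*A² (G(A) = 16 + 2*(A*A - 1) = 16 + 2*(A² - 1) = 16 + 2*(-1 + A²) = 16 + (-2 + 2*A²) = 14 + 2*A²)
H = 100 (H = (-10)² = 100)
(3116 + G(-47)) + H = (3116 + (14 + 2*(-47)²)) + 100 = (3116 + (14 + 2*2209)) + 100 = (3116 + (14 + 4418)) + 100 = (3116 + 4432) + 100 = 7548 + 100 = 7648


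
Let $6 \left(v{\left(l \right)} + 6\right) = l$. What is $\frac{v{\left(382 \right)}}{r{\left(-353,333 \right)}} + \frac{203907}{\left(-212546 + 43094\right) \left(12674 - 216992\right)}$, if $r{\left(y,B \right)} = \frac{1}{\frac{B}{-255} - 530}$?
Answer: $- \frac{30055258762176947}{980959322520} \approx -30639.0$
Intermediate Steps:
$r{\left(y,B \right)} = \frac{1}{-530 - \frac{B}{255}}$ ($r{\left(y,B \right)} = \frac{1}{B \left(- \frac{1}{255}\right) - 530} = \frac{1}{- \frac{B}{255} - 530} = \frac{1}{-530 - \frac{B}{255}}$)
$v{\left(l \right)} = -6 + \frac{l}{6}$
$\frac{v{\left(382 \right)}}{r{\left(-353,333 \right)}} + \frac{203907}{\left(-212546 + 43094\right) \left(12674 - 216992\right)} = \frac{-6 + \frac{1}{6} \cdot 382}{\left(-255\right) \frac{1}{135150 + 333}} + \frac{203907}{\left(-212546 + 43094\right) \left(12674 - 216992\right)} = \frac{-6 + \frac{191}{3}}{\left(-255\right) \frac{1}{135483}} + \frac{203907}{\left(-169452\right) \left(-204318\right)} = \frac{173}{3 \left(\left(-255\right) \frac{1}{135483}\right)} + \frac{203907}{34622093736} = \frac{173}{3 \left(- \frac{85}{45161}\right)} + 203907 \cdot \frac{1}{34622093736} = \frac{173}{3} \left(- \frac{45161}{85}\right) + \frac{67969}{11540697912} = - \frac{7812853}{255} + \frac{67969}{11540697912} = - \frac{30055258762176947}{980959322520}$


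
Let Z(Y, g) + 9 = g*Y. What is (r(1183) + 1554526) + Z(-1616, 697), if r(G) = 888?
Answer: 429053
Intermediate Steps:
Z(Y, g) = -9 + Y*g (Z(Y, g) = -9 + g*Y = -9 + Y*g)
(r(1183) + 1554526) + Z(-1616, 697) = (888 + 1554526) + (-9 - 1616*697) = 1555414 + (-9 - 1126352) = 1555414 - 1126361 = 429053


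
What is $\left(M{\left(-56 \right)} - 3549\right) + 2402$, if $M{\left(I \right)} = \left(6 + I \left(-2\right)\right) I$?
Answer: $-7755$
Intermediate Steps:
$M{\left(I \right)} = I \left(6 - 2 I\right)$ ($M{\left(I \right)} = \left(6 - 2 I\right) I = I \left(6 - 2 I\right)$)
$\left(M{\left(-56 \right)} - 3549\right) + 2402 = \left(2 \left(-56\right) \left(3 - -56\right) - 3549\right) + 2402 = \left(2 \left(-56\right) \left(3 + 56\right) - 3549\right) + 2402 = \left(2 \left(-56\right) 59 - 3549\right) + 2402 = \left(-6608 - 3549\right) + 2402 = -10157 + 2402 = -7755$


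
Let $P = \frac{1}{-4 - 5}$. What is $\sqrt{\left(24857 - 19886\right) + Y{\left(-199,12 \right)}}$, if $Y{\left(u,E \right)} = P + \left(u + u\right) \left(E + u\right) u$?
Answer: $\frac{2 i \sqrt{33313057}}{3} \approx 3847.8 i$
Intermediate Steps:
$P = - \frac{1}{9}$ ($P = \frac{1}{-9} = - \frac{1}{9} \approx -0.11111$)
$Y{\left(u,E \right)} = - \frac{1}{9} + 2 u^{2} \left(E + u\right)$ ($Y{\left(u,E \right)} = - \frac{1}{9} + \left(u + u\right) \left(E + u\right) u = - \frac{1}{9} + 2 u \left(E + u\right) u = - \frac{1}{9} + 2 u^{2} \left(E + u\right)$)
$\sqrt{\left(24857 - 19886\right) + Y{\left(-199,12 \right)}} = \sqrt{\left(24857 - 19886\right) + \left(- \frac{1}{9} + 2 \left(-199\right)^{3} + 2 \cdot 12 \left(-199\right)^{2}\right)} = \sqrt{4971 + \left(- \frac{1}{9} + 2 \left(-7880599\right) + 2 \cdot 12 \cdot 39601\right)} = \sqrt{4971 - \frac{133296967}{9}} = \sqrt{- \frac{133252228}{9}} = \frac{2 i \sqrt{33313057}}{3}$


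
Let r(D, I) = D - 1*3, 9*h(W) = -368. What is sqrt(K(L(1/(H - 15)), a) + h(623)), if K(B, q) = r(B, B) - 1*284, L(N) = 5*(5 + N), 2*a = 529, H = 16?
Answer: I*sqrt(2681)/3 ≈ 17.259*I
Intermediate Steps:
h(W) = -368/9 (h(W) = (1/9)*(-368) = -368/9)
r(D, I) = -3 + D (r(D, I) = D - 3 = -3 + D)
a = 529/2 (a = (1/2)*529 = 529/2 ≈ 264.50)
L(N) = 25 + 5*N
K(B, q) = -287 + B (K(B, q) = (-3 + B) - 1*284 = (-3 + B) - 284 = -287 + B)
sqrt(K(L(1/(H - 15)), a) + h(623)) = sqrt((-287 + (25 + 5/(16 - 15))) - 368/9) = sqrt((-287 + (25 + 5/1)) - 368/9) = sqrt((-287 + (25 + 5*1)) - 368/9) = sqrt((-287 + (25 + 5)) - 368/9) = sqrt((-287 + 30) - 368/9) = sqrt(-257 - 368/9) = sqrt(-2681/9) = I*sqrt(2681)/3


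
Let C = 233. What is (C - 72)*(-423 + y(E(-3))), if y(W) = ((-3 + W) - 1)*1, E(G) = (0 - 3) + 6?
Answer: -68264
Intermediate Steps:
E(G) = 3 (E(G) = -3 + 6 = 3)
y(W) = -4 + W (y(W) = (-4 + W)*1 = -4 + W)
(C - 72)*(-423 + y(E(-3))) = (233 - 72)*(-423 + (-4 + 3)) = 161*(-423 - 1) = 161*(-424) = -68264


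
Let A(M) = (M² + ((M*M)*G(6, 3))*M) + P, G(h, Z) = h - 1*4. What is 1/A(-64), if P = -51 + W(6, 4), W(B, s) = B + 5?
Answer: -1/520232 ≈ -1.9222e-6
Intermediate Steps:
G(h, Z) = -4 + h (G(h, Z) = h - 4 = -4 + h)
W(B, s) = 5 + B
P = -40 (P = -51 + (5 + 6) = -51 + 11 = -40)
A(M) = -40 + M² + 2*M³ (A(M) = (M² + ((M*M)*(-4 + 6))*M) - 40 = (M² + (M²*2)*M) - 40 = (M² + (2*M²)*M) - 40 = (M² + 2*M³) - 40 = -40 + M² + 2*M³)
1/A(-64) = 1/(-40 + (-64)² + 2*(-64)³) = 1/(-40 + 4096 + 2*(-262144)) = 1/(-40 + 4096 - 524288) = 1/(-520232) = -1/520232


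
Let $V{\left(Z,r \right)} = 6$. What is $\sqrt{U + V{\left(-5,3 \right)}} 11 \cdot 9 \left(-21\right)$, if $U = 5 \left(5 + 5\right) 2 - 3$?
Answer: $- 2079 \sqrt{103} \approx -21100.0$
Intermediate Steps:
$U = 97$ ($U = 5 \cdot 10 \cdot 2 - 3 = 5 \cdot 20 - 3 = 100 - 3 = 97$)
$\sqrt{U + V{\left(-5,3 \right)}} 11 \cdot 9 \left(-21\right) = \sqrt{97 + 6} \cdot 11 \cdot 9 \left(-21\right) = \sqrt{103} \cdot 11 \cdot 9 \left(-21\right) = 11 \sqrt{103} \cdot 9 \left(-21\right) = 99 \sqrt{103} \left(-21\right) = - 2079 \sqrt{103}$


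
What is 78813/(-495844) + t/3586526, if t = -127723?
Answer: -172997778425/889178698972 ≈ -0.19456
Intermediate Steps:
78813/(-495844) + t/3586526 = 78813/(-495844) - 127723/3586526 = 78813*(-1/495844) - 127723*1/3586526 = -78813/495844 - 127723/3586526 = -172997778425/889178698972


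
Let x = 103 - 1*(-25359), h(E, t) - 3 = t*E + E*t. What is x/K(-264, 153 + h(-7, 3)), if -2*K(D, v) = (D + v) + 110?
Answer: 12731/10 ≈ 1273.1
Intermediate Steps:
h(E, t) = 3 + 2*E*t (h(E, t) = 3 + (t*E + E*t) = 3 + (E*t + E*t) = 3 + 2*E*t)
K(D, v) = -55 - D/2 - v/2 (K(D, v) = -((D + v) + 110)/2 = -(110 + D + v)/2 = -55 - D/2 - v/2)
x = 25462 (x = 103 + 25359 = 25462)
x/K(-264, 153 + h(-7, 3)) = 25462/(-55 - 1/2*(-264) - (153 + (3 + 2*(-7)*3))/2) = 25462/(-55 + 132 - (153 + (3 - 42))/2) = 25462/(-55 + 132 - (153 - 39)/2) = 25462/(-55 + 132 - 1/2*114) = 25462/(-55 + 132 - 57) = 25462/20 = 25462*(1/20) = 12731/10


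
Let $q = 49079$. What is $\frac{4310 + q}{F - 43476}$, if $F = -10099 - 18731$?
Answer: $- \frac{53389}{72306} \approx -0.73838$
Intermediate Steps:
$F = -28830$ ($F = -10099 - 18731 = -28830$)
$\frac{4310 + q}{F - 43476} = \frac{4310 + 49079}{-28830 - 43476} = \frac{53389}{-72306} = 53389 \left(- \frac{1}{72306}\right) = - \frac{53389}{72306}$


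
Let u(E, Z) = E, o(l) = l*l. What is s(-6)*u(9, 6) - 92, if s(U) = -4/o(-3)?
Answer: -96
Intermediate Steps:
o(l) = l²
s(U) = -4/9 (s(U) = -4/((-3)²) = -4/9)
s(-6)*u(9, 6) - 92 = -4/9*9 - 92 = -4 - 92 = -96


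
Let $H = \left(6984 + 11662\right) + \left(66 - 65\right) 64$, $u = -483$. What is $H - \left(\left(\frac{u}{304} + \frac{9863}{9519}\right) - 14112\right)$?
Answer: $\frac{4999006063}{152304} \approx 32823.0$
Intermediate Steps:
$H = 18710$ ($H = 18646 + 1 \cdot 64 = 18646 + 64 = 18710$)
$H - \left(\left(\frac{u}{304} + \frac{9863}{9519}\right) - 14112\right) = 18710 - \left(\left(- \frac{483}{304} + \frac{9863}{9519}\right) - 14112\right) = 18710 - \left(- \frac{84175}{152304} - 14112\right) = 18710 - - \frac{2149398223}{152304} = 18710 + \frac{2149398223}{152304} = \frac{4999006063}{152304}$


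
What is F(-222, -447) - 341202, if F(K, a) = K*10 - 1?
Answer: -343423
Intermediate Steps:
F(K, a) = -1 + 10*K (F(K, a) = 10*K - 1 = -1 + 10*K)
F(-222, -447) - 341202 = (-1 + 10*(-222)) - 341202 = (-1 - 2220) - 341202 = -2221 - 341202 = -343423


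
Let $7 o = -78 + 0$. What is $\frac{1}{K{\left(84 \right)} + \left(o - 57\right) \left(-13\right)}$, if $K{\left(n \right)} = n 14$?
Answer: $\frac{7}{14433} \approx 0.000485$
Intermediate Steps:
$o = - \frac{78}{7}$ ($o = \frac{-78 + 0}{7} = \frac{1}{7} \left(-78\right) = - \frac{78}{7} \approx -11.143$)
$K{\left(n \right)} = 14 n$
$\frac{1}{K{\left(84 \right)} + \left(o - 57\right) \left(-13\right)} = \frac{1}{14 \cdot 84 + \left(- \frac{78}{7} - 57\right) \left(-13\right)} = \frac{1}{1176 - - \frac{6201}{7}} = \frac{1}{1176 + \frac{6201}{7}} = \frac{1}{\frac{14433}{7}} = \frac{7}{14433}$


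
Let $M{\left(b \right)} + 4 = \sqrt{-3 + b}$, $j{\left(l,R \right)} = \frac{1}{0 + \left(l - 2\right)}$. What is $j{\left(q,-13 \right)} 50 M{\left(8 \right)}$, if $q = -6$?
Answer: $25 - \frac{25 \sqrt{5}}{4} \approx 11.025$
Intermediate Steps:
$j{\left(l,R \right)} = \frac{1}{-2 + l}$ ($j{\left(l,R \right)} = \frac{1}{0 + \left(-2 + l\right)} = \frac{1}{-2 + l}$)
$M{\left(b \right)} = -4 + \sqrt{-3 + b}$
$j{\left(q,-13 \right)} 50 M{\left(8 \right)} = \frac{1}{-2 - 6} \cdot 50 \left(-4 + \sqrt{-3 + 8}\right) = \frac{1}{-8} \cdot 50 \left(-4 + \sqrt{5}\right) = \left(- \frac{1}{8}\right) 50 \left(-4 + \sqrt{5}\right) = - \frac{25 \left(-4 + \sqrt{5}\right)}{4} = 25 - \frac{25 \sqrt{5}}{4}$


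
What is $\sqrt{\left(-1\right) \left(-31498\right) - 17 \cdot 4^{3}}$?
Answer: $\sqrt{30410} \approx 174.38$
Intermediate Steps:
$\sqrt{\left(-1\right) \left(-31498\right) - 17 \cdot 4^{3}} = \sqrt{31498 - 1088} = \sqrt{30410}$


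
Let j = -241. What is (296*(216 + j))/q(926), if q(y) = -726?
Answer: 3700/363 ≈ 10.193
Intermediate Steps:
(296*(216 + j))/q(926) = (296*(216 - 241))/(-726) = (296*(-25))*(-1/726) = -7400*(-1/726) = 3700/363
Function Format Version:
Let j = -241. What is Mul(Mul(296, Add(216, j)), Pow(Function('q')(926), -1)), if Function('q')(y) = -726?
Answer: Rational(3700, 363) ≈ 10.193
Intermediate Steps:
Mul(Mul(296, Add(216, j)), Pow(Function('q')(926), -1)) = Mul(Mul(296, Add(216, -241)), Pow(-726, -1)) = Mul(Mul(296, -25), Rational(-1, 726)) = Mul(-7400, Rational(-1, 726)) = Rational(3700, 363)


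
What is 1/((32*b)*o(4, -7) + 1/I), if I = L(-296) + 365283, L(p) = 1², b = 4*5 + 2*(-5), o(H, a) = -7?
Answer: -365284/818236159 ≈ -0.00044643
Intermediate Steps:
b = 10 (b = 20 - 10 = 10)
L(p) = 1
I = 365284 (I = 1 + 365283 = 365284)
1/((32*b)*o(4, -7) + 1/I) = 1/((32*10)*(-7) + 1/365284) = 1/(320*(-7) + 1/365284) = 1/(-2240 + 1/365284) = 1/(-818236159/365284) = -365284/818236159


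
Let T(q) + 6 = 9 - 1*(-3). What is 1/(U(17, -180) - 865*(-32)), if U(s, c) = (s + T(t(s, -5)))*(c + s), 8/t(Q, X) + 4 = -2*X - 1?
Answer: 1/23931 ≈ 4.1787e-5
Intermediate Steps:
t(Q, X) = 8/(-5 - 2*X) (t(Q, X) = 8/(-4 + (-2*X - 1)) = 8/(-4 + (-1 - 2*X)) = 8/(-5 - 2*X))
T(q) = 6 (T(q) = -6 + (9 - 1*(-3)) = -6 + (9 + 3) = -6 + 12 = 6)
U(s, c) = (6 + s)*(c + s) (U(s, c) = (s + 6)*(c + s) = (6 + s)*(c + s))
1/(U(17, -180) - 865*(-32)) = 1/((17² + 6*(-180) + 6*17 - 180*17) - 865*(-32)) = 1/((289 - 1080 + 102 - 3060) + 27680) = 1/(-3749 + 27680) = 1/23931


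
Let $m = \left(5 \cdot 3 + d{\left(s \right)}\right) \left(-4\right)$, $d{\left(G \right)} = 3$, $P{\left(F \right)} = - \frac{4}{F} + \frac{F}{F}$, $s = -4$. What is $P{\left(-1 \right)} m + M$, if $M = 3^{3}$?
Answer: $-333$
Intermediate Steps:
$P{\left(F \right)} = 1 - \frac{4}{F}$ ($P{\left(F \right)} = - \frac{4}{F} + 1 = 1 - \frac{4}{F}$)
$M = 27$
$m = -72$ ($m = \left(5 \cdot 3 + 3\right) \left(-4\right) = \left(15 + 3\right) \left(-4\right) = 18 \left(-4\right) = -72$)
$P{\left(-1 \right)} m + M = \frac{-4 - 1}{-1} \left(-72\right) + 27 = \left(-1\right) \left(-5\right) \left(-72\right) + 27 = 5 \left(-72\right) + 27 = -360 + 27 = -333$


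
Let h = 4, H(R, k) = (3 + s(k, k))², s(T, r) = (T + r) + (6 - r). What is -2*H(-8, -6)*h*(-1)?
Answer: 72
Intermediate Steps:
s(T, r) = 6 + T
H(R, k) = (9 + k)² (H(R, k) = (3 + (6 + k))² = (9 + k)²)
-2*H(-8, -6)*h*(-1) = -2*(9 - 6)²*4*(-1) = -2*3²*4*(-1) = -2*9*4*(-1) = -72*(-1) = -2*(-36) = 72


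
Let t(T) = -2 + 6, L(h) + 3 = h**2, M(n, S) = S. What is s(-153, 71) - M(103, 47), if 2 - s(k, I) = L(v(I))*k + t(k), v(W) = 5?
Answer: 3317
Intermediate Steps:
L(h) = -3 + h**2
t(T) = 4
s(k, I) = -2 - 22*k (s(k, I) = 2 - ((-3 + 5**2)*k + 4) = 2 - ((-3 + 25)*k + 4) = 2 - (22*k + 4) = 2 - (4 + 22*k) = 2 + (-4 - 22*k) = -2 - 22*k)
s(-153, 71) - M(103, 47) = (-2 - 22*(-153)) - 1*47 = (-2 + 3366) - 47 = 3364 - 47 = 3317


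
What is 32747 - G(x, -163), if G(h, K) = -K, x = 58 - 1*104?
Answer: 32584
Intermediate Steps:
x = -46 (x = 58 - 104 = -46)
32747 - G(x, -163) = 32747 - (-1)*(-163) = 32747 - 1*163 = 32747 - 163 = 32584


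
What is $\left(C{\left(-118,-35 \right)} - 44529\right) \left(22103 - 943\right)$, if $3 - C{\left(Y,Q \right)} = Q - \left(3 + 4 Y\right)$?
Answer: $-951353600$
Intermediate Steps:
$C{\left(Y,Q \right)} = 6 - Q + 4 Y$ ($C{\left(Y,Q \right)} = 3 - \left(Q - \left(3 + 4 Y\right)\right) = 3 - \left(-3 + Q - 4 Y\right) = 3 + \left(3 - Q + 4 Y\right) = 6 - Q + 4 Y$)
$\left(C{\left(-118,-35 \right)} - 44529\right) \left(22103 - 943\right) = \left(\left(6 - -35 + 4 \left(-118\right)\right) - 44529\right) \left(22103 - 943\right) = \left(\left(6 + 35 - 472\right) - 44529\right) \left(22103 - 943\right) = \left(-431 - 44529\right) 21160 = \left(-44960\right) 21160 = -951353600$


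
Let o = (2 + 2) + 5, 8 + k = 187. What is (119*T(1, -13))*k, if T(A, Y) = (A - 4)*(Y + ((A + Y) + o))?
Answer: 1022448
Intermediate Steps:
k = 179 (k = -8 + 187 = 179)
o = 9 (o = 4 + 5 = 9)
T(A, Y) = (-4 + A)*(9 + A + 2*Y) (T(A, Y) = (A - 4)*(Y + ((A + Y) + 9)) = (-4 + A)*(Y + (9 + A + Y)) = (-4 + A)*(9 + A + 2*Y))
(119*T(1, -13))*k = (119*(-36 + 1**2 - 8*(-13) + 5*1 + 2*1*(-13)))*179 = (119*(-36 + 1 + 104 + 5 - 26))*179 = (119*48)*179 = 5712*179 = 1022448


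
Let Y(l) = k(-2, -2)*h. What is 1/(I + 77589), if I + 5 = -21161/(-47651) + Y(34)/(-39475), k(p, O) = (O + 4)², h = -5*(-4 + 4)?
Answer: 47651/3696976345 ≈ 1.2889e-5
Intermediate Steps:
h = 0 (h = -5*0 = 0)
k(p, O) = (4 + O)²
Y(l) = 0 (Y(l) = (4 - 2)²*0 = 2²*0 = 4*0 = 0)
I = -217094/47651 (I = -5 + (-21161/(-47651) + 0/(-39475)) = -5 + (-21161*(-1/47651) + 0*(-1/39475)) = -5 + (21161/47651 + 0) = -5 + 21161/47651 = -217094/47651 ≈ -4.5559)
1/(I + 77589) = 1/(-217094/47651 + 77589) = 1/(3696976345/47651) = 47651/3696976345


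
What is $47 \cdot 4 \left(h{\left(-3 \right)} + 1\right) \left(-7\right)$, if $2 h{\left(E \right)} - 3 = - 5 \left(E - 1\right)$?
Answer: $-16450$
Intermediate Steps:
$h{\left(E \right)} = 4 - \frac{5 E}{2}$ ($h{\left(E \right)} = \frac{3}{2} + \frac{\left(-5\right) \left(E - 1\right)}{2} = \frac{3}{2} + \frac{\left(-5\right) \left(-1 + E\right)}{2} = \frac{3}{2} + \frac{5 - 5 E}{2} = \frac{3}{2} - \left(- \frac{5}{2} + \frac{5 E}{2}\right) = 4 - \frac{5 E}{2}$)
$47 \cdot 4 \left(h{\left(-3 \right)} + 1\right) \left(-7\right) = 47 \cdot 4 \left(\left(4 - - \frac{15}{2}\right) + 1\right) \left(-7\right) = 47 \cdot 4 \left(\left(4 + \frac{15}{2}\right) + 1\right) \left(-7\right) = 47 \cdot 4 \left(\frac{23}{2} + 1\right) \left(-7\right) = 47 \cdot 4 \cdot \frac{25}{2} \left(-7\right) = 47 \cdot 50 \left(-7\right) = 2350 \left(-7\right) = -16450$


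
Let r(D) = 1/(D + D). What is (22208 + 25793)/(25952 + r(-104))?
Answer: 9984208/5398015 ≈ 1.8496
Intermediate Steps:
r(D) = 1/(2*D)
(22208 + 25793)/(25952 + r(-104)) = (22208 + 25793)/(25952 + (½)/(-104)) = 48001/(25952 + (½)*(-1/104)) = 48001/(25952 - 1/208) = 48001/(5398015/208) = 48001*(208/5398015) = 9984208/5398015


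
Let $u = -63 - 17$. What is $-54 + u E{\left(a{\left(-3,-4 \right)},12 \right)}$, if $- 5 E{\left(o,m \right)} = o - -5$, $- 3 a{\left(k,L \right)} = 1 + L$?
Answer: $42$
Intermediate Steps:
$a{\left(k,L \right)} = - \frac{1}{3} - \frac{L}{3}$ ($a{\left(k,L \right)} = - \frac{1 + L}{3} = - \frac{1}{3} - \frac{L}{3}$)
$E{\left(o,m \right)} = -1 - \frac{o}{5}$ ($E{\left(o,m \right)} = - \frac{o - -5}{5} = - \frac{o + 5}{5} = - \frac{5 + o}{5} = -1 - \frac{o}{5}$)
$u = -80$ ($u = -63 - 17 = -80$)
$-54 + u E{\left(a{\left(-3,-4 \right)},12 \right)} = -54 - 80 \left(-1 - \frac{- \frac{1}{3} - - \frac{4}{3}}{5}\right) = -54 - 80 \left(-1 - \frac{- \frac{1}{3} + \frac{4}{3}}{5}\right) = -54 - 80 \left(-1 - \frac{1}{5}\right) = -54 - -96 = -54 + 96 = 42$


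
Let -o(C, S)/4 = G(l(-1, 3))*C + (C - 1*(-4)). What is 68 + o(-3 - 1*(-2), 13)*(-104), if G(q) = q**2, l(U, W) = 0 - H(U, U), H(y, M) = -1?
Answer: 900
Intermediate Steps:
l(U, W) = 1 (l(U, W) = 0 - 1*(-1) = 0 + 1 = 1)
o(C, S) = -16 - 8*C (o(C, S) = -4*(1**2*C + (C - 1*(-4))) = -4*(1*C + (C + 4)) = -4*(C + (4 + C)) = -4*(4 + 2*C) = -16 - 8*C)
68 + o(-3 - 1*(-2), 13)*(-104) = 68 + (-16 - 8*(-3 - 1*(-2)))*(-104) = 68 + (-16 - 8*(-3 + 2))*(-104) = 68 + (-16 - 8*(-1))*(-104) = 68 + (-16 + 8)*(-104) = 68 - 8*(-104) = 68 + 832 = 900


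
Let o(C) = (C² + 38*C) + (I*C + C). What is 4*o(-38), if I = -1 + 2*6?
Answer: -1824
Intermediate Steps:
I = 11 (I = -1 + 12 = 11)
o(C) = C² + 50*C (o(C) = (C² + 38*C) + (11*C + C) = (C² + 38*C) + 12*C = C² + 50*C)
4*o(-38) = 4*(-38*(50 - 38)) = 4*(-38*12) = 4*(-456) = -1824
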